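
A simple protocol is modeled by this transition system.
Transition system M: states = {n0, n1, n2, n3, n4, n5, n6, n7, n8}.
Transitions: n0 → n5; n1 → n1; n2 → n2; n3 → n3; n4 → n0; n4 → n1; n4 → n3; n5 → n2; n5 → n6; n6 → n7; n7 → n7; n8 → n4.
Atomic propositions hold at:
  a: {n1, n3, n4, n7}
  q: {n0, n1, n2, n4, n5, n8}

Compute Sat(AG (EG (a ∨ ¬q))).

{n1, n3, n6, n7}

Sat(¬q) = {n3, n6, n7}
Sat(a ∨ ¬q) = {n1, n3, n4, n6, n7}
EG (a ∨ ¬q): greatest fixpoint, start Z0 = {n1, n3, n4, n6, n7}, keep only states in Sat with some successor in Z. Already a fixed point.
Sat(EG (a ∨ ¬q)) = {n1, n3, n4, n6, n7}
AG (EG (a ∨ ¬q)): greatest fixpoint, start Z0 = {n1, n3, n4, n6, n7}, keep only states in Sat with every successor in Z. Z1 = {n1, n3, n6, n7}; fixed.
Sat(AG (EG (a ∨ ¬q))) = {n1, n3, n6, n7}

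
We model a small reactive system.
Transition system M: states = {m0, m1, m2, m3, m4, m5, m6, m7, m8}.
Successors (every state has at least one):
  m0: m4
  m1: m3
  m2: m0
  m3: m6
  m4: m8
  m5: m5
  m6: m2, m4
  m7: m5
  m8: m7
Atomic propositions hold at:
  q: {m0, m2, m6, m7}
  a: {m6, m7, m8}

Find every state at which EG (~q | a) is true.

{m1, m3, m4, m5, m6, m7, m8}

Sat(~q) = {m1, m3, m4, m5, m8}
Sat(~q | a) = {m1, m3, m4, m5, m6, m7, m8}
EG (~q | a): greatest fixpoint, start Z0 = {m1, m3, m4, m5, m6, m7, m8}, keep only states in Sat with some successor in Z. Already a fixed point.
Sat(EG (~q | a)) = {m1, m3, m4, m5, m6, m7, m8}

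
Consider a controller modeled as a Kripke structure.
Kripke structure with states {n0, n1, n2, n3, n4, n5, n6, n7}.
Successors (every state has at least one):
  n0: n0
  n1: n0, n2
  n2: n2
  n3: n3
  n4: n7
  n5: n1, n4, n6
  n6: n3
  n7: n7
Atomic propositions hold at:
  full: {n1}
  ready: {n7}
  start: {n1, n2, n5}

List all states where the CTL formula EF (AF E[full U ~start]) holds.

Sat(~start) = {n0, n3, n4, n6, n7}
E[full U ~start]: least fixpoint, start Z0 = Sat(~start) = {n0, n3, n4, n6, n7}, add states in Sat(full) with some successor in Z. Z1 = {n0, n1, n3, n4, n6, n7}; fixed.
Sat(E[full U ~start]) = {n0, n1, n3, n4, n6, n7}
AF E[full U ~start]: least fixpoint, start Z0 = {n0, n1, n3, n4, n6, n7}, add states with every successor in Z. Z1 = {n0, n1, n3, n4, n5, n6, n7}; fixed.
Sat(AF E[full U ~start]) = {n0, n1, n3, n4, n5, n6, n7}
EF (AF E[full U ~start]): least fixpoint, start Z0 = {n0, n1, n3, n4, n5, n6, n7}, add states with some successor in Z. Already a fixed point.
Sat(EF (AF E[full U ~start])) = {n0, n1, n3, n4, n5, n6, n7}

{n0, n1, n3, n4, n5, n6, n7}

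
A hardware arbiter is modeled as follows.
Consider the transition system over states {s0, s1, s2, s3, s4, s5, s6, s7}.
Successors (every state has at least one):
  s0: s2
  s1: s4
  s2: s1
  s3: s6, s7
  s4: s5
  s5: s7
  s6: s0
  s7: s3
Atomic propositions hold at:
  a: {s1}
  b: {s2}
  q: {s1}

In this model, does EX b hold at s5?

Sat(EX b) = {s : some successor in {s2}} = {s0}
s5 ∉ Sat(EX b) = {s0}, so the formula does not hold at s5.

No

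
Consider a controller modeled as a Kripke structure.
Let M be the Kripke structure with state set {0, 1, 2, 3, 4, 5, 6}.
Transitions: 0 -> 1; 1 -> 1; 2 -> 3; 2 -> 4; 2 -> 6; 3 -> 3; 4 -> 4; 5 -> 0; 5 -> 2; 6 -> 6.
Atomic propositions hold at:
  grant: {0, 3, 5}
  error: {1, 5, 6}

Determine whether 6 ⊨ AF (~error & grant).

Sat(~error) = {0, 2, 3, 4}
Sat(~error & grant) = {0, 3}
AF (~error & grant): least fixpoint, start Z0 = {0, 3}, add states with every successor in Z. Already a fixed point.
Sat(AF (~error & grant)) = {0, 3}
6 ∉ Sat(AF (~error & grant)) = {0, 3}, so the formula does not hold at 6.

No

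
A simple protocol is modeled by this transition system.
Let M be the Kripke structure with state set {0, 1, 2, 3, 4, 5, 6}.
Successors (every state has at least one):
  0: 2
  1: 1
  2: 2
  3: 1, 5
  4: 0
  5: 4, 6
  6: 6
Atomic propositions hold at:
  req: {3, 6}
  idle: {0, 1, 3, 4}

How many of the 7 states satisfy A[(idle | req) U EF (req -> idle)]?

6

Sat(idle | req) = {0, 1, 3, 4, 6}
Sat(req -> idle) = {0, 1, 2, 3, 4, 5}
EF (req -> idle): least fixpoint, start Z0 = {0, 1, 2, 3, 4, 5}, add states with some successor in Z. Already a fixed point.
Sat(EF (req -> idle)) = {0, 1, 2, 3, 4, 5}
A[(idle | req) U EF (req -> idle)]: least fixpoint, start Z0 = Sat(EF (req -> idle)) = {0, 1, 2, 3, 4, 5}, add states in Sat(idle | req) with every successor in Z. Already a fixed point.
Sat(A[(idle | req) U EF (req -> idle)]) = {0, 1, 2, 3, 4, 5}
|Sat(A[(idle | req) U EF (req -> idle)])| = |{0, 1, 2, 3, 4, 5}| = 6.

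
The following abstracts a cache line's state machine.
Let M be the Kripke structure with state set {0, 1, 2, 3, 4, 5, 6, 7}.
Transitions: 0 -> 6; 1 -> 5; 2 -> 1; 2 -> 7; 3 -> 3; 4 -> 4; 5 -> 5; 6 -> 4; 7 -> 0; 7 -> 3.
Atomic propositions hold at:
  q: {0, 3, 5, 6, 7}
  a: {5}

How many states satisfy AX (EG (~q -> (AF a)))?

4

Sat(~q) = {1, 2, 4}
AF a: least fixpoint, start Z0 = {5}, add states with every successor in Z. Z1 = {1, 5}; fixed.
Sat(AF a) = {1, 5}
Sat(~q -> (AF a)) = {0, 1, 3, 5, 6, 7}
EG (~q -> (AF a)): greatest fixpoint, start Z0 = {0, 1, 3, 5, 6, 7}, keep only states in Sat with some successor in Z. Z1 = {0, 1, 3, 5, 7}; Z2 = {1, 3, 5, 7}; fixed.
Sat(EG (~q -> (AF a))) = {1, 3, 5, 7}
Sat(AX (EG (~q -> (AF a)))) = {s : every successor in {1, 3, 5, 7}} = {1, 2, 3, 5}
|Sat(AX (EG (~q -> (AF a))))| = |{1, 2, 3, 5}| = 4.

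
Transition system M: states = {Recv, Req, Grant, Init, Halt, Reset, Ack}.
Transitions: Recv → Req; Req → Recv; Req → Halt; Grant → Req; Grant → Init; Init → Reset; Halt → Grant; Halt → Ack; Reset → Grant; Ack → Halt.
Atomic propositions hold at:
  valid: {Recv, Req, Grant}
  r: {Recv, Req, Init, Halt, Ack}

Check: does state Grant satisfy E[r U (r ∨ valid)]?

Sat(r ∨ valid) = {Recv, Req, Grant, Init, Halt, Ack}
E[r U (r ∨ valid)]: least fixpoint, start Z0 = Sat((r ∨ valid)) = {Recv, Req, Grant, Init, Halt, Ack}, add states in Sat(r) with some successor in Z. Already a fixed point.
Sat(E[r U (r ∨ valid)]) = {Recv, Req, Grant, Init, Halt, Ack}
Grant ∈ Sat(E[r U (r ∨ valid)]) = {Recv, Req, Grant, Init, Halt, Ack}, so the formula holds at Grant.

Yes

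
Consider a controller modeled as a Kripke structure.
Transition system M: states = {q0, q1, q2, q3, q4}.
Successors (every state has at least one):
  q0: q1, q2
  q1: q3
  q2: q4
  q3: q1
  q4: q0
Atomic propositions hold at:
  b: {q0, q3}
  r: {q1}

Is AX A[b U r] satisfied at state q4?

A[b U r]: least fixpoint, start Z0 = Sat(r) = {q1}, add states in Sat(b) with every successor in Z. Z1 = {q1, q3}; fixed.
Sat(A[b U r]) = {q1, q3}
Sat(AX A[b U r]) = {s : every successor in {q1, q3}} = {q1, q3}
q4 ∉ Sat(AX A[b U r]) = {q1, q3}, so the formula does not hold at q4.

No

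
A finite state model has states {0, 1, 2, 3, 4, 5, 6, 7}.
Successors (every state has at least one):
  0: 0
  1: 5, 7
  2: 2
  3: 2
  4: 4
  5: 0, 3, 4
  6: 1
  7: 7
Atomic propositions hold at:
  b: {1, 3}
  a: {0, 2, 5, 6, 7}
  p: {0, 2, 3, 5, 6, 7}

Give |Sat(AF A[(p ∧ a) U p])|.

7

Sat(p ∧ a) = {0, 2, 5, 6, 7}
A[(p ∧ a) U p]: least fixpoint, start Z0 = Sat(p) = {0, 2, 3, 5, 6, 7}, add states in Sat(p ∧ a) with every successor in Z. Already a fixed point.
Sat(A[(p ∧ a) U p]) = {0, 2, 3, 5, 6, 7}
AF A[(p ∧ a) U p]: least fixpoint, start Z0 = {0, 2, 3, 5, 6, 7}, add states with every successor in Z. Z1 = {0, 1, 2, 3, 5, 6, 7}; fixed.
Sat(AF A[(p ∧ a) U p]) = {0, 1, 2, 3, 5, 6, 7}
|Sat(AF A[(p ∧ a) U p])| = |{0, 1, 2, 3, 5, 6, 7}| = 7.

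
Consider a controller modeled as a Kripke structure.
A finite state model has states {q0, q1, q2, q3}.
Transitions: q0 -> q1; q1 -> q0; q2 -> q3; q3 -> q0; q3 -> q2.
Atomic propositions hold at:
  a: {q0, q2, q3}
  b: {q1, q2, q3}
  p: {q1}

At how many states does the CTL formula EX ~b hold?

Sat(~b) = {q0}
Sat(EX ~b) = {s : some successor in {q0}} = {q1, q3}
|Sat(EX ~b)| = |{q1, q3}| = 2.

2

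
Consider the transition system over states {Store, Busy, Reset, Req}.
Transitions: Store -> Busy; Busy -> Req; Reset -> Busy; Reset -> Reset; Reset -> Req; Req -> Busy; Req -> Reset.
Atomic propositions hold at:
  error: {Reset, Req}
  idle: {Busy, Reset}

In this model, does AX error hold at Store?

Sat(AX error) = {s : every successor in {Reset, Req}} = {Busy}
Store ∉ Sat(AX error) = {Busy}, so the formula does not hold at Store.

No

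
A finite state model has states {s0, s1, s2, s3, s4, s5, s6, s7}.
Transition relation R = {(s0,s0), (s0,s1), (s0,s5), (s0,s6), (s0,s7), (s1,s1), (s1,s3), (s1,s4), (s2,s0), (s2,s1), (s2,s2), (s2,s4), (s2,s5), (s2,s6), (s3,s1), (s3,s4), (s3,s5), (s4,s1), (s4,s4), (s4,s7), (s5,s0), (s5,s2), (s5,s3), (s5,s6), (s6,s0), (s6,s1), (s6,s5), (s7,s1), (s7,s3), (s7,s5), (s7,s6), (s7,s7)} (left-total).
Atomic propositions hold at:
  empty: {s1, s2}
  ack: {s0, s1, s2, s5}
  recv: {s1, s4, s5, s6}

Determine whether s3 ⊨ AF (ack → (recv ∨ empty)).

Sat(recv ∨ empty) = {s1, s2, s4, s5, s6}
Sat(ack → (recv ∨ empty)) = {s1, s2, s3, s4, s5, s6, s7}
AF (ack → (recv ∨ empty)): least fixpoint, start Z0 = {s1, s2, s3, s4, s5, s6, s7}, add states with every successor in Z. Already a fixed point.
Sat(AF (ack → (recv ∨ empty))) = {s1, s2, s3, s4, s5, s6, s7}
s3 ∈ Sat(AF (ack → (recv ∨ empty))) = {s1, s2, s3, s4, s5, s6, s7}, so the formula holds at s3.

Yes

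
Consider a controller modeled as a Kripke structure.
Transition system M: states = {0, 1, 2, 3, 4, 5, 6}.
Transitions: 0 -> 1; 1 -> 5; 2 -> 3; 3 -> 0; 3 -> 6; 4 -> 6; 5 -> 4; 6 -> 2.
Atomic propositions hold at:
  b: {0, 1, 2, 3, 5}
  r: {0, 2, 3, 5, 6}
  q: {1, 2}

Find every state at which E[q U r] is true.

{0, 1, 2, 3, 5, 6}

E[q U r]: least fixpoint, start Z0 = Sat(r) = {0, 2, 3, 5, 6}, add states in Sat(q) with some successor in Z. Z1 = {0, 1, 2, 3, 5, 6}; fixed.
Sat(E[q U r]) = {0, 1, 2, 3, 5, 6}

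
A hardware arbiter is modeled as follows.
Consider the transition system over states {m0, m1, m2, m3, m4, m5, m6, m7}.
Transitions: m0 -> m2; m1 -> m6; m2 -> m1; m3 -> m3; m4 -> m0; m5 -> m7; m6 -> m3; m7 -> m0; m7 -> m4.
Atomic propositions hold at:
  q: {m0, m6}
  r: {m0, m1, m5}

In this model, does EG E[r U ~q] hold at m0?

No

Sat(~q) = {m1, m2, m3, m4, m5, m7}
E[r U ~q]: least fixpoint, start Z0 = Sat(~q) = {m1, m2, m3, m4, m5, m7}, add states in Sat(r) with some successor in Z. Z1 = {m0, m1, m2, m3, m4, m5, m7}; fixed.
Sat(E[r U ~q]) = {m0, m1, m2, m3, m4, m5, m7}
EG E[r U ~q]: greatest fixpoint, start Z0 = {m0, m1, m2, m3, m4, m5, m7}, keep only states in Sat with some successor in Z. Z1 = {m0, m2, m3, m4, m5, m7}; Z2 = {m0, m3, m4, m5, m7}; Z3 = {m3, m4, m5, m7}; Z4 = {m3, m5, m7}; Z5 = {m3, m5}; Z6 = {m3}; fixed.
Sat(EG E[r U ~q]) = {m3}
m0 ∉ Sat(EG E[r U ~q]) = {m3}, so the formula does not hold at m0.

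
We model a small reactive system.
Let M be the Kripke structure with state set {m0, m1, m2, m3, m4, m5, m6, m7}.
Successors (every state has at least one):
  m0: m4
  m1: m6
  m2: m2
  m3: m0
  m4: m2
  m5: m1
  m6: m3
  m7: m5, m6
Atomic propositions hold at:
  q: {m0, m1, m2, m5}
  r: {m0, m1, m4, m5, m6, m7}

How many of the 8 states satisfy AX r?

Sat(AX r) = {s : every successor in {m0, m1, m4, m5, m6, m7}} = {m0, m1, m3, m5, m7}
|Sat(AX r)| = |{m0, m1, m3, m5, m7}| = 5.

5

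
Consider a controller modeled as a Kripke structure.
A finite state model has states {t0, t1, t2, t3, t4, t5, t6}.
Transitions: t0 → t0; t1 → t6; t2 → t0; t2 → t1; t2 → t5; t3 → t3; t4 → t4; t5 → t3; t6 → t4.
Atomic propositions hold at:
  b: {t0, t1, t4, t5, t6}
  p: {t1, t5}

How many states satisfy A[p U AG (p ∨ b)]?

Sat(p ∨ b) = {t0, t1, t4, t5, t6}
AG (p ∨ b): greatest fixpoint, start Z0 = {t0, t1, t4, t5, t6}, keep only states in Sat with every successor in Z. Z1 = {t0, t1, t4, t6}; fixed.
Sat(AG (p ∨ b)) = {t0, t1, t4, t6}
A[p U AG (p ∨ b)]: least fixpoint, start Z0 = Sat(AG (p ∨ b)) = {t0, t1, t4, t6}, add states in Sat(p) with every successor in Z. Already a fixed point.
Sat(A[p U AG (p ∨ b)]) = {t0, t1, t4, t6}
|Sat(A[p U AG (p ∨ b)])| = |{t0, t1, t4, t6}| = 4.

4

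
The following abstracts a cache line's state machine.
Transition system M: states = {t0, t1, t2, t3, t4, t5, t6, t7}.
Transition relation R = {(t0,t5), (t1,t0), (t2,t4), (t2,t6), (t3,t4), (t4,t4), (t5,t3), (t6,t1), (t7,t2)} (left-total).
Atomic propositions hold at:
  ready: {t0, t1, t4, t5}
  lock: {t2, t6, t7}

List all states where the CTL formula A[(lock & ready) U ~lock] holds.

Sat(lock & ready) = ∅
Sat(~lock) = {t0, t1, t3, t4, t5}
A[(lock & ready) U ~lock]: least fixpoint, start Z0 = Sat(~lock) = {t0, t1, t3, t4, t5}, add states in Sat(lock & ready) with every successor in Z. Already a fixed point.
Sat(A[(lock & ready) U ~lock]) = {t0, t1, t3, t4, t5}

{t0, t1, t3, t4, t5}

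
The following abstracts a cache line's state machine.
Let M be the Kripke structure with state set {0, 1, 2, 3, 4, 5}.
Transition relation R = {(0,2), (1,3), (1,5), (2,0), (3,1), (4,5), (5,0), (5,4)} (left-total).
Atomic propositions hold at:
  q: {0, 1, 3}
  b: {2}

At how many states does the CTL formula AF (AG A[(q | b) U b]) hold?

2

Sat(q | b) = {0, 1, 2, 3}
A[(q | b) U b]: least fixpoint, start Z0 = Sat(b) = {2}, add states in Sat(q | b) with every successor in Z. Z1 = {0, 2}; fixed.
Sat(A[(q | b) U b]) = {0, 2}
AG A[(q | b) U b]: greatest fixpoint, start Z0 = {0, 2}, keep only states in Sat with every successor in Z. Already a fixed point.
Sat(AG A[(q | b) U b]) = {0, 2}
AF (AG A[(q | b) U b]): least fixpoint, start Z0 = {0, 2}, add states with every successor in Z. Already a fixed point.
Sat(AF (AG A[(q | b) U b])) = {0, 2}
|Sat(AF (AG A[(q | b) U b]))| = |{0, 2}| = 2.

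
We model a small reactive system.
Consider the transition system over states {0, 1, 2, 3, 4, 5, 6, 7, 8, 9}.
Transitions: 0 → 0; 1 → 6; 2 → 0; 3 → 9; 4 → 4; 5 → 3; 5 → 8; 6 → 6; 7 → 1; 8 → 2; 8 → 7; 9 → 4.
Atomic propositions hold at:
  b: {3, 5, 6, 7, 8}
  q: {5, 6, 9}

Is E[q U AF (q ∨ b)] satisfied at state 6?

Yes

Sat(q ∨ b) = {3, 5, 6, 7, 8, 9}
AF (q ∨ b): least fixpoint, start Z0 = {3, 5, 6, 7, 8, 9}, add states with every successor in Z. Z1 = {1, 3, 5, 6, 7, 8, 9}; fixed.
Sat(AF (q ∨ b)) = {1, 3, 5, 6, 7, 8, 9}
E[q U AF (q ∨ b)]: least fixpoint, start Z0 = Sat(AF (q ∨ b)) = {1, 3, 5, 6, 7, 8, 9}, add states in Sat(q) with some successor in Z. Already a fixed point.
Sat(E[q U AF (q ∨ b)]) = {1, 3, 5, 6, 7, 8, 9}
6 ∈ Sat(E[q U AF (q ∨ b)]) = {1, 3, 5, 6, 7, 8, 9}, so the formula holds at 6.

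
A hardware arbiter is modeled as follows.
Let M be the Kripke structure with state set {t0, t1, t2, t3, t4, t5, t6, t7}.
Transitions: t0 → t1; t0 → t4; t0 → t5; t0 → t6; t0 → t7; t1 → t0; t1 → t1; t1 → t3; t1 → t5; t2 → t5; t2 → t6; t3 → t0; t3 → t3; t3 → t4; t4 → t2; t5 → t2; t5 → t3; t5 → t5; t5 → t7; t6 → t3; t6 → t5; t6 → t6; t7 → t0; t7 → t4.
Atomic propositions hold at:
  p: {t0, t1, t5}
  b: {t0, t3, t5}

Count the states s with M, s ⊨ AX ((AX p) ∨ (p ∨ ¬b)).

4

Sat(AX p) = {s : every successor in {t0, t1, t5}} = ∅
Sat(¬b) = {t1, t2, t4, t6, t7}
Sat(p ∨ ¬b) = {t0, t1, t2, t4, t5, t6, t7}
Sat((AX p) ∨ (p ∨ ¬b)) = {t0, t1, t2, t4, t5, t6, t7}
Sat(AX ((AX p) ∨ (p ∨ ¬b))) = {s : every successor in {t0, t1, t2, t4, t5, t6, t7}} = {t0, t2, t4, t7}
|Sat(AX ((AX p) ∨ (p ∨ ¬b)))| = |{t0, t2, t4, t7}| = 4.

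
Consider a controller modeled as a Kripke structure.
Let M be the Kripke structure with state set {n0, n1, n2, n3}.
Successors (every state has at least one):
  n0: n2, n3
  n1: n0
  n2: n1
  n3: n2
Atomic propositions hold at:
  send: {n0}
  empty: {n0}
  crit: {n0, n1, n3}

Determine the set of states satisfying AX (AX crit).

Sat(AX crit) = {s : every successor in {n0, n1, n3}} = {n1, n2}
Sat(AX (AX crit)) = {s : every successor in {n1, n2}} = {n2, n3}

{n2, n3}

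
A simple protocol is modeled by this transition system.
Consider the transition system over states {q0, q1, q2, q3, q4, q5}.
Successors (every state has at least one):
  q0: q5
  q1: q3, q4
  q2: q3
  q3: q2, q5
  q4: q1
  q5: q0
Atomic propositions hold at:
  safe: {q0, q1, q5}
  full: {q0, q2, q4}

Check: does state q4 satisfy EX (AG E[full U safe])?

No

E[full U safe]: least fixpoint, start Z0 = Sat(safe) = {q0, q1, q5}, add states in Sat(full) with some successor in Z. Z1 = {q0, q1, q4, q5}; fixed.
Sat(E[full U safe]) = {q0, q1, q4, q5}
AG E[full U safe]: greatest fixpoint, start Z0 = {q0, q1, q4, q5}, keep only states in Sat with every successor in Z. Z1 = {q0, q4, q5}; Z2 = {q0, q5}; fixed.
Sat(AG E[full U safe]) = {q0, q5}
Sat(EX (AG E[full U safe])) = {s : some successor in {q0, q5}} = {q0, q3, q5}
q4 ∉ Sat(EX (AG E[full U safe])) = {q0, q3, q5}, so the formula does not hold at q4.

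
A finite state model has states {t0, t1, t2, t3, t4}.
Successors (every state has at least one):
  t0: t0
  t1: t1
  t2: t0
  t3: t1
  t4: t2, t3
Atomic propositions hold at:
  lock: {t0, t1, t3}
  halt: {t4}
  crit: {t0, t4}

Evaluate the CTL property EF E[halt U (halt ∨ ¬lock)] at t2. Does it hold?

Sat(¬lock) = {t2, t4}
Sat(halt ∨ ¬lock) = {t2, t4}
E[halt U (halt ∨ ¬lock)]: least fixpoint, start Z0 = Sat((halt ∨ ¬lock)) = {t2, t4}, add states in Sat(halt) with some successor in Z. Already a fixed point.
Sat(E[halt U (halt ∨ ¬lock)]) = {t2, t4}
EF E[halt U (halt ∨ ¬lock)]: least fixpoint, start Z0 = {t2, t4}, add states with some successor in Z. Already a fixed point.
Sat(EF E[halt U (halt ∨ ¬lock)]) = {t2, t4}
t2 ∈ Sat(EF E[halt U (halt ∨ ¬lock)]) = {t2, t4}, so the formula holds at t2.

Yes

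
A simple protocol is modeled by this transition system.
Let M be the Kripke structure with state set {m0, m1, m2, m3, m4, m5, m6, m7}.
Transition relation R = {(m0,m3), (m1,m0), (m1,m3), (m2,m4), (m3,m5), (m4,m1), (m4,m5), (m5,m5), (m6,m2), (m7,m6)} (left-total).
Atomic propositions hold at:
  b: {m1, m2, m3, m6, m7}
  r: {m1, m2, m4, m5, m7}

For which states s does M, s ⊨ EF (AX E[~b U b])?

{m0, m1, m2, m4, m6, m7}

Sat(~b) = {m0, m4, m5}
E[~b U b]: least fixpoint, start Z0 = Sat(b) = {m1, m2, m3, m6, m7}, add states in Sat(~b) with some successor in Z. Z1 = {m0, m1, m2, m3, m4, m6, m7}; fixed.
Sat(E[~b U b]) = {m0, m1, m2, m3, m4, m6, m7}
Sat(AX E[~b U b]) = {s : every successor in {m0, m1, m2, m3, m4, m6, m7}} = {m0, m1, m2, m6, m7}
EF (AX E[~b U b]): least fixpoint, start Z0 = {m0, m1, m2, m6, m7}, add states with some successor in Z. Z1 = {m0, m1, m2, m4, m6, m7}; fixed.
Sat(EF (AX E[~b U b])) = {m0, m1, m2, m4, m6, m7}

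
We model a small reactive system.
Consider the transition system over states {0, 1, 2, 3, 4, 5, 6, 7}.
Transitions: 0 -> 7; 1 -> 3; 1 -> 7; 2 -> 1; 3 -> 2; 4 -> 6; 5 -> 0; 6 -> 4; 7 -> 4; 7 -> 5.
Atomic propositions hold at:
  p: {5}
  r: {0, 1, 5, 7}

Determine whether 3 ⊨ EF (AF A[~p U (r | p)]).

Yes

Sat(~p) = {0, 1, 2, 3, 4, 6, 7}
Sat(r | p) = {0, 1, 5, 7}
A[~p U (r | p)]: least fixpoint, start Z0 = Sat((r | p)) = {0, 1, 5, 7}, add states in Sat(~p) with every successor in Z. Z1 = {0, 1, 2, 5, 7}; Z2 = {0, 1, 2, 3, 5, 7}; fixed.
Sat(A[~p U (r | p)]) = {0, 1, 2, 3, 5, 7}
AF A[~p U (r | p)]: least fixpoint, start Z0 = {0, 1, 2, 3, 5, 7}, add states with every successor in Z. Already a fixed point.
Sat(AF A[~p U (r | p)]) = {0, 1, 2, 3, 5, 7}
EF (AF A[~p U (r | p)]): least fixpoint, start Z0 = {0, 1, 2, 3, 5, 7}, add states with some successor in Z. Already a fixed point.
Sat(EF (AF A[~p U (r | p)])) = {0, 1, 2, 3, 5, 7}
3 ∈ Sat(EF (AF A[~p U (r | p)])) = {0, 1, 2, 3, 5, 7}, so the formula holds at 3.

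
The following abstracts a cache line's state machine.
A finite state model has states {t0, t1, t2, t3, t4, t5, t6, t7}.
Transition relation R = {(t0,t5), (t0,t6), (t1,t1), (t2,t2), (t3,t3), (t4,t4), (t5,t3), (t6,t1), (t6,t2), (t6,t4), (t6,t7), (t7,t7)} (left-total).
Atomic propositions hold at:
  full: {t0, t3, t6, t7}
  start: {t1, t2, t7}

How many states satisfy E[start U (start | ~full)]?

Sat(~full) = {t1, t2, t4, t5}
Sat(start | ~full) = {t1, t2, t4, t5, t7}
E[start U (start | ~full)]: least fixpoint, start Z0 = Sat((start | ~full)) = {t1, t2, t4, t5, t7}, add states in Sat(start) with some successor in Z. Already a fixed point.
Sat(E[start U (start | ~full)]) = {t1, t2, t4, t5, t7}
|Sat(E[start U (start | ~full)])| = |{t1, t2, t4, t5, t7}| = 5.

5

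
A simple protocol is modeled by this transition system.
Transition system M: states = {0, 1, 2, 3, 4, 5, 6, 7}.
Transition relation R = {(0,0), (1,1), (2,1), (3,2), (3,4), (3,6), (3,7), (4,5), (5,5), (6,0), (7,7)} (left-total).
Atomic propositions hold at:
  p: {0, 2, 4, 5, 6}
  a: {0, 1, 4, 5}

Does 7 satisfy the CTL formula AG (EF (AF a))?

No

AF a: least fixpoint, start Z0 = {0, 1, 4, 5}, add states with every successor in Z. Z1 = {0, 1, 2, 4, 5, 6}; fixed.
Sat(AF a) = {0, 1, 2, 4, 5, 6}
EF (AF a): least fixpoint, start Z0 = {0, 1, 2, 4, 5, 6}, add states with some successor in Z. Z1 = {0, 1, 2, 3, 4, 5, 6}; fixed.
Sat(EF (AF a)) = {0, 1, 2, 3, 4, 5, 6}
AG (EF (AF a)): greatest fixpoint, start Z0 = {0, 1, 2, 3, 4, 5, 6}, keep only states in Sat with every successor in Z. Z1 = {0, 1, 2, 4, 5, 6}; fixed.
Sat(AG (EF (AF a))) = {0, 1, 2, 4, 5, 6}
7 ∉ Sat(AG (EF (AF a))) = {0, 1, 2, 4, 5, 6}, so the formula does not hold at 7.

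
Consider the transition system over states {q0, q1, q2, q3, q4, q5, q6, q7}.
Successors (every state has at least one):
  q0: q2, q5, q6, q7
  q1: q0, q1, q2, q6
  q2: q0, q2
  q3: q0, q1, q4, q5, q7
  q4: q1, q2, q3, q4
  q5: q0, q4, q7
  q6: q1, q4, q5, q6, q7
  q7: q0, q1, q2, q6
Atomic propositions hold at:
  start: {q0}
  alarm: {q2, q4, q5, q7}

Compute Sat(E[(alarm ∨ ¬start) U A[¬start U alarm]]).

Sat(¬start) = {q1, q2, q3, q4, q5, q6, q7}
Sat(alarm ∨ ¬start) = {q1, q2, q3, q4, q5, q6, q7}
A[¬start U alarm]: least fixpoint, start Z0 = Sat(alarm) = {q2, q4, q5, q7}, add states in Sat(¬start) with every successor in Z. Already a fixed point.
Sat(A[¬start U alarm]) = {q2, q4, q5, q7}
E[(alarm ∨ ¬start) U A[¬start U alarm]]: least fixpoint, start Z0 = Sat(A[¬start U alarm]) = {q2, q4, q5, q7}, add states in Sat(alarm ∨ ¬start) with some successor in Z. Z1 = {q1, q2, q3, q4, q5, q6, q7}; fixed.
Sat(E[(alarm ∨ ¬start) U A[¬start U alarm]]) = {q1, q2, q3, q4, q5, q6, q7}

{q1, q2, q3, q4, q5, q6, q7}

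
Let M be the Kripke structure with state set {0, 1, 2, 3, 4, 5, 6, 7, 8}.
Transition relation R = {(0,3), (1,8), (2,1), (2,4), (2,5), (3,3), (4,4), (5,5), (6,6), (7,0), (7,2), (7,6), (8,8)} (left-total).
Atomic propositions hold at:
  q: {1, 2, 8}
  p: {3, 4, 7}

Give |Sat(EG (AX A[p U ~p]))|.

Sat(~p) = {0, 1, 2, 5, 6, 8}
A[p U ~p]: least fixpoint, start Z0 = Sat(~p) = {0, 1, 2, 5, 6, 8}, add states in Sat(p) with every successor in Z. Z1 = {0, 1, 2, 5, 6, 7, 8}; fixed.
Sat(A[p U ~p]) = {0, 1, 2, 5, 6, 7, 8}
Sat(AX A[p U ~p]) = {s : every successor in {0, 1, 2, 5, 6, 7, 8}} = {1, 5, 6, 7, 8}
EG (AX A[p U ~p]): greatest fixpoint, start Z0 = {1, 5, 6, 7, 8}, keep only states in Sat with some successor in Z. Already a fixed point.
Sat(EG (AX A[p U ~p])) = {1, 5, 6, 7, 8}
|Sat(EG (AX A[p U ~p]))| = |{1, 5, 6, 7, 8}| = 5.

5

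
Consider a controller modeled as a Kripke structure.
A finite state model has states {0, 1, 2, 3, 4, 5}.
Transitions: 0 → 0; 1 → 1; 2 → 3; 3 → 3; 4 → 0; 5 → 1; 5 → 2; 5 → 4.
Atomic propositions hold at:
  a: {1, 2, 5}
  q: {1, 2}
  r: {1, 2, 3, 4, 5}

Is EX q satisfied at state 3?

No

Sat(EX q) = {s : some successor in {1, 2}} = {1, 5}
3 ∉ Sat(EX q) = {1, 5}, so the formula does not hold at 3.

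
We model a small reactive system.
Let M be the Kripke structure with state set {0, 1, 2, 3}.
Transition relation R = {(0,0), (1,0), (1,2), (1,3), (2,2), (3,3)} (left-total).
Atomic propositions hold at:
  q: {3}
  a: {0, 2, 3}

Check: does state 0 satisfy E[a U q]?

No

E[a U q]: least fixpoint, start Z0 = Sat(q) = {3}, add states in Sat(a) with some successor in Z. Already a fixed point.
Sat(E[a U q]) = {3}
0 ∉ Sat(E[a U q]) = {3}, so the formula does not hold at 0.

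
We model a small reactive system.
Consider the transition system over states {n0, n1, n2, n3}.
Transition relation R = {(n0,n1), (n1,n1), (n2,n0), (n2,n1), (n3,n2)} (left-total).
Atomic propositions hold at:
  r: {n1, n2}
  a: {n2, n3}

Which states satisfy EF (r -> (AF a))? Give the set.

AF a: least fixpoint, start Z0 = {n2, n3}, add states with every successor in Z. Already a fixed point.
Sat(AF a) = {n2, n3}
Sat(r -> (AF a)) = {n0, n2, n3}
EF (r -> (AF a)): least fixpoint, start Z0 = {n0, n2, n3}, add states with some successor in Z. Already a fixed point.
Sat(EF (r -> (AF a))) = {n0, n2, n3}

{n0, n2, n3}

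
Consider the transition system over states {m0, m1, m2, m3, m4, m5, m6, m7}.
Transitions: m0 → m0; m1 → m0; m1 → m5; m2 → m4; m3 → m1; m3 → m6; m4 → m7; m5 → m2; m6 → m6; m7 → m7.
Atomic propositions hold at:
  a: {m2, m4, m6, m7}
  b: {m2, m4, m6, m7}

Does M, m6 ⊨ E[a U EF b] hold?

EF b: least fixpoint, start Z0 = {m2, m4, m6, m7}, add states with some successor in Z. Z1 = {m2, m3, m4, m5, m6, m7}; Z2 = {m1, m2, m3, m4, m5, m6, m7}; fixed.
Sat(EF b) = {m1, m2, m3, m4, m5, m6, m7}
E[a U EF b]: least fixpoint, start Z0 = Sat(EF b) = {m1, m2, m3, m4, m5, m6, m7}, add states in Sat(a) with some successor in Z. Already a fixed point.
Sat(E[a U EF b]) = {m1, m2, m3, m4, m5, m6, m7}
m6 ∈ Sat(E[a U EF b]) = {m1, m2, m3, m4, m5, m6, m7}, so the formula holds at m6.

Yes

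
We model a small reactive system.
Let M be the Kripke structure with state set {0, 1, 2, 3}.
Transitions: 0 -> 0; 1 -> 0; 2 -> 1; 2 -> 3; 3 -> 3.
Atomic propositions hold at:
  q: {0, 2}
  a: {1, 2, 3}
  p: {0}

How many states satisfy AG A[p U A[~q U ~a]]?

2

Sat(~q) = {1, 3}
Sat(~a) = {0}
A[~q U ~a]: least fixpoint, start Z0 = Sat(~a) = {0}, add states in Sat(~q) with every successor in Z. Z1 = {0, 1}; fixed.
Sat(A[~q U ~a]) = {0, 1}
A[p U A[~q U ~a]]: least fixpoint, start Z0 = Sat(A[~q U ~a]) = {0, 1}, add states in Sat(p) with every successor in Z. Already a fixed point.
Sat(A[p U A[~q U ~a]]) = {0, 1}
AG A[p U A[~q U ~a]]: greatest fixpoint, start Z0 = {0, 1}, keep only states in Sat with every successor in Z. Already a fixed point.
Sat(AG A[p U A[~q U ~a]]) = {0, 1}
|Sat(AG A[p U A[~q U ~a]])| = |{0, 1}| = 2.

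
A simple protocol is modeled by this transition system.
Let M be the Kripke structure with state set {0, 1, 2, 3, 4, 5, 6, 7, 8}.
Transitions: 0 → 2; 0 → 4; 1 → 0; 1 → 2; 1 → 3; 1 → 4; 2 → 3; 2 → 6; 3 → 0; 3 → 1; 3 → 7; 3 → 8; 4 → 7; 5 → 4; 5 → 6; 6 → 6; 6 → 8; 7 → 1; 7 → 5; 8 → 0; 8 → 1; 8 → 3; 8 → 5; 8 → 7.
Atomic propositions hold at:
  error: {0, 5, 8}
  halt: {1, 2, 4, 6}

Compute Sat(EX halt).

Sat(EX halt) = {s : some successor in {1, 2, 4, 6}} = {0, 1, 2, 3, 5, 6, 7, 8}

{0, 1, 2, 3, 5, 6, 7, 8}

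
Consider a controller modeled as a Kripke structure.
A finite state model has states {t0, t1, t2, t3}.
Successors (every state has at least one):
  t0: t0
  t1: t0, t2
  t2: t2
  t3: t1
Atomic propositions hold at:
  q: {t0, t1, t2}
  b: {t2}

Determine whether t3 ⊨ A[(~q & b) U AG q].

Sat(~q) = {t3}
Sat(~q & b) = ∅
AG q: greatest fixpoint, start Z0 = {t0, t1, t2}, keep only states in Sat with every successor in Z. Already a fixed point.
Sat(AG q) = {t0, t1, t2}
A[(~q & b) U AG q]: least fixpoint, start Z0 = Sat(AG q) = {t0, t1, t2}, add states in Sat(~q & b) with every successor in Z. Already a fixed point.
Sat(A[(~q & b) U AG q]) = {t0, t1, t2}
t3 ∉ Sat(A[(~q & b) U AG q]) = {t0, t1, t2}, so the formula does not hold at t3.

No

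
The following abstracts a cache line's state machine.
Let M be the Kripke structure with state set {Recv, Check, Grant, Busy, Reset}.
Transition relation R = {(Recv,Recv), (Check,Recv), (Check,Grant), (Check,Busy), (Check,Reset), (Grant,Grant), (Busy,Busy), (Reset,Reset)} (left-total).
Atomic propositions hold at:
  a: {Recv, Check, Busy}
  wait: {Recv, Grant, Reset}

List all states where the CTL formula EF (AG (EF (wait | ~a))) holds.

{Recv, Check, Grant, Reset}

Sat(~a) = {Grant, Reset}
Sat(wait | ~a) = {Recv, Grant, Reset}
EF (wait | ~a): least fixpoint, start Z0 = {Recv, Grant, Reset}, add states with some successor in Z. Z1 = {Recv, Check, Grant, Reset}; fixed.
Sat(EF (wait | ~a)) = {Recv, Check, Grant, Reset}
AG (EF (wait | ~a)): greatest fixpoint, start Z0 = {Recv, Check, Grant, Reset}, keep only states in Sat with every successor in Z. Z1 = {Recv, Grant, Reset}; fixed.
Sat(AG (EF (wait | ~a))) = {Recv, Grant, Reset}
EF (AG (EF (wait | ~a))): least fixpoint, start Z0 = {Recv, Grant, Reset}, add states with some successor in Z. Z1 = {Recv, Check, Grant, Reset}; fixed.
Sat(EF (AG (EF (wait | ~a)))) = {Recv, Check, Grant, Reset}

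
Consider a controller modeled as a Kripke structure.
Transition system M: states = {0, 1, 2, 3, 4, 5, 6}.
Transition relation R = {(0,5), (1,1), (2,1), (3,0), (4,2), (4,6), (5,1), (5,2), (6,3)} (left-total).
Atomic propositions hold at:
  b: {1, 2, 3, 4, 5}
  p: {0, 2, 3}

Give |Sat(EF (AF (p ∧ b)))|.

Sat(p ∧ b) = {2, 3}
AF (p ∧ b): least fixpoint, start Z0 = {2, 3}, add states with every successor in Z. Z1 = {2, 3, 6}; Z2 = {2, 3, 4, 6}; fixed.
Sat(AF (p ∧ b)) = {2, 3, 4, 6}
EF (AF (p ∧ b)): least fixpoint, start Z0 = {2, 3, 4, 6}, add states with some successor in Z. Z1 = {2, 3, 4, 5, 6}; Z2 = {0, 2, 3, 4, 5, 6}; fixed.
Sat(EF (AF (p ∧ b))) = {0, 2, 3, 4, 5, 6}
|Sat(EF (AF (p ∧ b)))| = |{0, 2, 3, 4, 5, 6}| = 6.

6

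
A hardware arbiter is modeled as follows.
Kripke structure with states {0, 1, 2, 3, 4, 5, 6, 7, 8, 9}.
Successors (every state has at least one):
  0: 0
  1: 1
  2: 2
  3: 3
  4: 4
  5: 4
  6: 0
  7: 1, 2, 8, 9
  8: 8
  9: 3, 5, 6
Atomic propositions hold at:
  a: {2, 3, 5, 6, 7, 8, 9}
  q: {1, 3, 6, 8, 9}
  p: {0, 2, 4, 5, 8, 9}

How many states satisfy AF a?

AF a: least fixpoint, start Z0 = {2, 3, 5, 6, 7, 8, 9}, add states with every successor in Z. Already a fixed point.
Sat(AF a) = {2, 3, 5, 6, 7, 8, 9}
|Sat(AF a)| = |{2, 3, 5, 6, 7, 8, 9}| = 7.

7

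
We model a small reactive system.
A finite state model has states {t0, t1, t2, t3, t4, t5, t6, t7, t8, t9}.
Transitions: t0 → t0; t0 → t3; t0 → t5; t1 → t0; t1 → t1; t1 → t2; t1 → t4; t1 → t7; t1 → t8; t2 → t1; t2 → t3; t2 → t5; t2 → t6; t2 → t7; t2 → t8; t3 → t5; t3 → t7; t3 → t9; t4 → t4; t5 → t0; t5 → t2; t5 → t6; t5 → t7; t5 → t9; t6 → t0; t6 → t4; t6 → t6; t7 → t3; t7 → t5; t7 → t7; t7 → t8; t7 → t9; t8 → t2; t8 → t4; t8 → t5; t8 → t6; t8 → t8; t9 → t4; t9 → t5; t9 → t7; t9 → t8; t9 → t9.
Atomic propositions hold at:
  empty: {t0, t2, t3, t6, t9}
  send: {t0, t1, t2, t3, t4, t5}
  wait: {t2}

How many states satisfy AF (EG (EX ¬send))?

8

Sat(¬send) = {t6, t7, t8, t9}
Sat(EX ¬send) = {s : some successor in {t6, t7, t8, t9}} = {t1, t2, t3, t5, t6, t7, t8, t9}
EG (EX ¬send): greatest fixpoint, start Z0 = {t1, t2, t3, t5, t6, t7, t8, t9}, keep only states in Sat with some successor in Z. Already a fixed point.
Sat(EG (EX ¬send)) = {t1, t2, t3, t5, t6, t7, t8, t9}
AF (EG (EX ¬send)): least fixpoint, start Z0 = {t1, t2, t3, t5, t6, t7, t8, t9}, add states with every successor in Z. Already a fixed point.
Sat(AF (EG (EX ¬send))) = {t1, t2, t3, t5, t6, t7, t8, t9}
|Sat(AF (EG (EX ¬send)))| = |{t1, t2, t3, t5, t6, t7, t8, t9}| = 8.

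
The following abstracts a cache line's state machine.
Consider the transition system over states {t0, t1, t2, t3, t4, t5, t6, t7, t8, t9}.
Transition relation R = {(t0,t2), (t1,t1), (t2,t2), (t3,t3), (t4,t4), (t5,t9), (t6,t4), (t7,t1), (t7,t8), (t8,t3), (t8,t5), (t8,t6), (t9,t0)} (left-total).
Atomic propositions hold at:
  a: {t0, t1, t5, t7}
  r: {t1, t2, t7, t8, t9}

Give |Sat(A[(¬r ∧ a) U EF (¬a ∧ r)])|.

6

Sat(¬r) = {t0, t3, t4, t5, t6}
Sat(¬r ∧ a) = {t0, t5}
Sat(¬a) = {t2, t3, t4, t6, t8, t9}
Sat(¬a ∧ r) = {t2, t8, t9}
EF (¬a ∧ r): least fixpoint, start Z0 = {t2, t8, t9}, add states with some successor in Z. Z1 = {t0, t2, t5, t7, t8, t9}; fixed.
Sat(EF (¬a ∧ r)) = {t0, t2, t5, t7, t8, t9}
A[(¬r ∧ a) U EF (¬a ∧ r)]: least fixpoint, start Z0 = Sat(EF (¬a ∧ r)) = {t0, t2, t5, t7, t8, t9}, add states in Sat(¬r ∧ a) with every successor in Z. Already a fixed point.
Sat(A[(¬r ∧ a) U EF (¬a ∧ r)]) = {t0, t2, t5, t7, t8, t9}
|Sat(A[(¬r ∧ a) U EF (¬a ∧ r)])| = |{t0, t2, t5, t7, t8, t9}| = 6.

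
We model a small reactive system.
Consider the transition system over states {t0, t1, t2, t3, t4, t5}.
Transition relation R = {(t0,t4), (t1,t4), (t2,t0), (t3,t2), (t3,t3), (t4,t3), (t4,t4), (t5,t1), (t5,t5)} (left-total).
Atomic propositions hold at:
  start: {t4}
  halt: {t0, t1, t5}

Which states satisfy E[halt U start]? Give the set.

{t0, t1, t4, t5}

E[halt U start]: least fixpoint, start Z0 = Sat(start) = {t4}, add states in Sat(halt) with some successor in Z. Z1 = {t0, t1, t4}; Z2 = {t0, t1, t4, t5}; fixed.
Sat(E[halt U start]) = {t0, t1, t4, t5}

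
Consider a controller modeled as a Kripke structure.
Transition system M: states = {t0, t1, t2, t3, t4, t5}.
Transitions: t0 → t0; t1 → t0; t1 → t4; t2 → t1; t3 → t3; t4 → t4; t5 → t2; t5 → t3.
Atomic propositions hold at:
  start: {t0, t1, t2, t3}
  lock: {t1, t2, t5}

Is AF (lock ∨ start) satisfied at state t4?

Sat(lock ∨ start) = {t0, t1, t2, t3, t5}
AF (lock ∨ start): least fixpoint, start Z0 = {t0, t1, t2, t3, t5}, add states with every successor in Z. Already a fixed point.
Sat(AF (lock ∨ start)) = {t0, t1, t2, t3, t5}
t4 ∉ Sat(AF (lock ∨ start)) = {t0, t1, t2, t3, t5}, so the formula does not hold at t4.

No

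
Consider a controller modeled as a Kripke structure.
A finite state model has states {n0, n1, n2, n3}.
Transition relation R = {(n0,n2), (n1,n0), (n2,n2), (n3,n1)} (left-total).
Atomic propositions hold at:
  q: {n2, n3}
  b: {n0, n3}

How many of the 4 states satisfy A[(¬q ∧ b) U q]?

Sat(¬q) = {n0, n1}
Sat(¬q ∧ b) = {n0}
A[(¬q ∧ b) U q]: least fixpoint, start Z0 = Sat(q) = {n2, n3}, add states in Sat(¬q ∧ b) with every successor in Z. Z1 = {n0, n2, n3}; fixed.
Sat(A[(¬q ∧ b) U q]) = {n0, n2, n3}
|Sat(A[(¬q ∧ b) U q])| = |{n0, n2, n3}| = 3.

3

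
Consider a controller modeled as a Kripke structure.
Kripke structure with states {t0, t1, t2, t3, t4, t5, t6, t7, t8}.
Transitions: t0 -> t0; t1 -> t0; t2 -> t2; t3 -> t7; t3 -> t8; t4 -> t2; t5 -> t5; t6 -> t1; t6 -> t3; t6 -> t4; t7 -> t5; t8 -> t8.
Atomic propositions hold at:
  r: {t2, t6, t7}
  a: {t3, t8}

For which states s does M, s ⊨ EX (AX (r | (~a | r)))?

{t0, t1, t2, t3, t4, t5, t6, t7}

Sat(~a) = {t0, t1, t2, t4, t5, t6, t7}
Sat(~a | r) = {t0, t1, t2, t4, t5, t6, t7}
Sat(r | (~a | r)) = {t0, t1, t2, t4, t5, t6, t7}
Sat(AX (r | (~a | r))) = {s : every successor in {t0, t1, t2, t4, t5, t6, t7}} = {t0, t1, t2, t4, t5, t7}
Sat(EX (AX (r | (~a | r)))) = {s : some successor in {t0, t1, t2, t4, t5, t7}} = {t0, t1, t2, t3, t4, t5, t6, t7}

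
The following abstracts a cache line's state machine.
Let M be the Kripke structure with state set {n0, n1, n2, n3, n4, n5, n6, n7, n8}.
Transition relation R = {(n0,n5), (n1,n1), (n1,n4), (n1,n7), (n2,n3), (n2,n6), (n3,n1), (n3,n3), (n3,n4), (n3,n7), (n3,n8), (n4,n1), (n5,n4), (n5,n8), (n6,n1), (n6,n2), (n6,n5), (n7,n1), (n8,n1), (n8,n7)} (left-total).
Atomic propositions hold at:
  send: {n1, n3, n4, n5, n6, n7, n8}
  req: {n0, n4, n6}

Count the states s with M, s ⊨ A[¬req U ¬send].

Sat(¬req) = {n1, n2, n3, n5, n7, n8}
Sat(¬send) = {n0, n2}
A[¬req U ¬send]: least fixpoint, start Z0 = Sat(¬send) = {n0, n2}, add states in Sat(¬req) with every successor in Z. Already a fixed point.
Sat(A[¬req U ¬send]) = {n0, n2}
|Sat(A[¬req U ¬send])| = |{n0, n2}| = 2.

2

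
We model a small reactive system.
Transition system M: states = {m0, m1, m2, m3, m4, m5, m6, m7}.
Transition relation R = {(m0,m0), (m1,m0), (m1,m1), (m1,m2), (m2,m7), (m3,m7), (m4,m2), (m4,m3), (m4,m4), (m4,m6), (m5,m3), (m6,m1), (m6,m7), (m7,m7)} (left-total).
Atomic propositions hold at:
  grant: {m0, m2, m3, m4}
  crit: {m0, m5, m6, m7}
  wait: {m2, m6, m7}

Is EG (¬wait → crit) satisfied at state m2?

Yes

Sat(¬wait) = {m0, m1, m3, m4, m5}
Sat(¬wait → crit) = {m0, m2, m5, m6, m7}
EG (¬wait → crit): greatest fixpoint, start Z0 = {m0, m2, m5, m6, m7}, keep only states in Sat with some successor in Z. Z1 = {m0, m2, m6, m7}; fixed.
Sat(EG (¬wait → crit)) = {m0, m2, m6, m7}
m2 ∈ Sat(EG (¬wait → crit)) = {m0, m2, m6, m7}, so the formula holds at m2.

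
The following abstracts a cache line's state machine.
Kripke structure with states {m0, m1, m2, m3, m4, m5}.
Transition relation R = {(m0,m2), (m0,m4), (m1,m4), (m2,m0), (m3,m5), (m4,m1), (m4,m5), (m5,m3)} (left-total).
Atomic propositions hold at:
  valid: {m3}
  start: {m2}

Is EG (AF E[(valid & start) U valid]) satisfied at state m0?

No

Sat(valid & start) = ∅
E[(valid & start) U valid]: least fixpoint, start Z0 = Sat(valid) = {m3}, add states in Sat(valid & start) with some successor in Z. Already a fixed point.
Sat(E[(valid & start) U valid]) = {m3}
AF E[(valid & start) U valid]: least fixpoint, start Z0 = {m3}, add states with every successor in Z. Z1 = {m3, m5}; fixed.
Sat(AF E[(valid & start) U valid]) = {m3, m5}
EG (AF E[(valid & start) U valid]): greatest fixpoint, start Z0 = {m3, m5}, keep only states in Sat with some successor in Z. Already a fixed point.
Sat(EG (AF E[(valid & start) U valid])) = {m3, m5}
m0 ∉ Sat(EG (AF E[(valid & start) U valid])) = {m3, m5}, so the formula does not hold at m0.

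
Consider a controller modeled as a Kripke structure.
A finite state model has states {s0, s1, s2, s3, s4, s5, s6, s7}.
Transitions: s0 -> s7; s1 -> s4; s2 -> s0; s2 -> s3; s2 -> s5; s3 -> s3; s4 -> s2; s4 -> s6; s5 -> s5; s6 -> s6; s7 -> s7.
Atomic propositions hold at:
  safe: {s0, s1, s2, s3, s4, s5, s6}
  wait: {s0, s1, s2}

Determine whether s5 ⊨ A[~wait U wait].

No

Sat(~wait) = {s3, s4, s5, s6, s7}
A[~wait U wait]: least fixpoint, start Z0 = Sat(wait) = {s0, s1, s2}, add states in Sat(~wait) with every successor in Z. Already a fixed point.
Sat(A[~wait U wait]) = {s0, s1, s2}
s5 ∉ Sat(A[~wait U wait]) = {s0, s1, s2}, so the formula does not hold at s5.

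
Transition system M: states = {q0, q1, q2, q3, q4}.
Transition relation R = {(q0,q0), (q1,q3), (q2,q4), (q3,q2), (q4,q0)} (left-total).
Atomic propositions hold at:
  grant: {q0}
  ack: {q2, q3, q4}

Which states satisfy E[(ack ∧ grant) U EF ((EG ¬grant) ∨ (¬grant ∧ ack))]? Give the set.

{q1, q2, q3, q4}

Sat(ack ∧ grant) = ∅
Sat(¬grant) = {q1, q2, q3, q4}
EG ¬grant: greatest fixpoint, start Z0 = {q1, q2, q3, q4}, keep only states in Sat with some successor in Z. Z1 = {q1, q2, q3}; Z2 = {q1, q3}; Z3 = {q1}; Z4 = ∅; fixed.
Sat(EG ¬grant) = ∅
Sat(¬grant ∧ ack) = {q2, q3, q4}
Sat((EG ¬grant) ∨ (¬grant ∧ ack)) = {q2, q3, q4}
EF ((EG ¬grant) ∨ (¬grant ∧ ack)): least fixpoint, start Z0 = {q2, q3, q4}, add states with some successor in Z. Z1 = {q1, q2, q3, q4}; fixed.
Sat(EF ((EG ¬grant) ∨ (¬grant ∧ ack))) = {q1, q2, q3, q4}
E[(ack ∧ grant) U EF ((EG ¬grant) ∨ (¬grant ∧ ack))]: least fixpoint, start Z0 = Sat(EF ((EG ¬grant) ∨ (¬grant ∧ ack))) = {q1, q2, q3, q4}, add states in Sat(ack ∧ grant) with some successor in Z. Already a fixed point.
Sat(E[(ack ∧ grant) U EF ((EG ¬grant) ∨ (¬grant ∧ ack))]) = {q1, q2, q3, q4}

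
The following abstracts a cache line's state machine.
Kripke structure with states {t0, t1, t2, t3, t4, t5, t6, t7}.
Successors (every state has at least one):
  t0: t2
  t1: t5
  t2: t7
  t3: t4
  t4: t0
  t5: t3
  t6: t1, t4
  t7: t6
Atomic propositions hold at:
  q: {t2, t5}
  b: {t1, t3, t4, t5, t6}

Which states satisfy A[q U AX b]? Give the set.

{t1, t2, t3, t5, t6, t7}

Sat(AX b) = {s : every successor in {t1, t3, t4, t5, t6}} = {t1, t3, t5, t6, t7}
A[q U AX b]: least fixpoint, start Z0 = Sat(AX b) = {t1, t3, t5, t6, t7}, add states in Sat(q) with every successor in Z. Z1 = {t1, t2, t3, t5, t6, t7}; fixed.
Sat(A[q U AX b]) = {t1, t2, t3, t5, t6, t7}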